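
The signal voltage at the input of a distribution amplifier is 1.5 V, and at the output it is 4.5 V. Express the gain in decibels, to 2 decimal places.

9.54 dB

Voltage is an amplitude quantity, so gain = 20·log₁₀(V_out/V_in).
20·log₁₀(4.5/1.5) = 20·log₁₀(3.000) = 9.54 dB.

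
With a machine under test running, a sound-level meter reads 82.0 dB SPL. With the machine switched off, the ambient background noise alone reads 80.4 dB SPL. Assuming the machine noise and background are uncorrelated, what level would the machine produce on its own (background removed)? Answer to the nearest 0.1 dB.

Background correction is a power subtraction:
L_src = 10·log₁₀(10^(82.0/10) − 10^(80.4/10)) = 10·log₁₀(48840000) = 76.9 dB SPL.

76.9 dB SPL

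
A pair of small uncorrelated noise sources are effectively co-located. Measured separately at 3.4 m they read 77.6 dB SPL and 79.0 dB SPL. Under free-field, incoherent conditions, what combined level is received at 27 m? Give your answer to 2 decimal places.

Combined at 3.4 m: 10·log₁₀(10^(77.6/10)+10^(79.0/10)) = 81.366 dB SPL.
Then apply −20·log₁₀(27/3.4) = -17.998 dB → 63.37 dB SPL.

63.37 dB SPL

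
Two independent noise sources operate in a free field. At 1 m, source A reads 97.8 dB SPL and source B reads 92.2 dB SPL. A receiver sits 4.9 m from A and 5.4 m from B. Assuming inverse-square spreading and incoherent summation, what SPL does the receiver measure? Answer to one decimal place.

84.9 dB SPL

At the listener: L_A = 97.8 − 20·log₁₀(4.9) = 84.00 dB; L_B = 92.2 − 20·log₁₀(5.4) = 77.55 dB.
Combined: 10·log₁₀(10^(84.00/10)+10^(77.55/10)) = 84.9 dB SPL.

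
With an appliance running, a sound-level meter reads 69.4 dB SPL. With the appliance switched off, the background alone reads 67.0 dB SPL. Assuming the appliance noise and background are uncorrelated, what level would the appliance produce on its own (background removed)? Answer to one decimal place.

65.7 dB SPL

Background correction is a power subtraction:
L_src = 10·log₁₀(10^(69.4/10) − 10^(67.0/10)) = 10·log₁₀(3698000) = 65.7 dB SPL.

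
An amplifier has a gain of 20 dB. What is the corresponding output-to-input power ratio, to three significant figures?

Power ratio = 10^(dB/10).
10^(20/10) = 10^(2.000) = 100.

100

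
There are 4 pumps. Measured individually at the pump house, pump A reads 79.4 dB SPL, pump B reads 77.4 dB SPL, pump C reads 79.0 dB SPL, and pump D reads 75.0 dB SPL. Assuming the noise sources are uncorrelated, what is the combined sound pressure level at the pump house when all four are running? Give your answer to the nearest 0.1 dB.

84.0 dB SPL

Incoherent sources sum as intensities:
L_total = 10·log₁₀(10^(79.4/10) + 10^(77.4/10) + 10^(79.0/10) + 10^(75.0/10)) = 10·log₁₀(253100000) = 84.0 dB SPL.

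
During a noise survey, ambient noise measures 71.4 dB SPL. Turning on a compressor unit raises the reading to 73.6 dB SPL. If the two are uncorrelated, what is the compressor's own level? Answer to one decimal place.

69.6 dB SPL

Subtract intensities: L_src = 10·log₁₀(10^(L_total/10) − 10^(L_bg/10)).
L_src = 10·log₁₀(10^(73.6/10) − 10^(71.4/10)) = 10·log₁₀(9105000) = 69.6 dB SPL.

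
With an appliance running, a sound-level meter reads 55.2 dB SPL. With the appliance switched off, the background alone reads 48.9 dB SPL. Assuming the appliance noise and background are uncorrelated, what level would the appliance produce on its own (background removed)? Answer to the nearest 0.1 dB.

Background correction is a power subtraction:
L_src = 10·log₁₀(10^(55.2/10) − 10^(48.9/10)) = 10·log₁₀(253500) = 54.0 dB SPL.

54.0 dB SPL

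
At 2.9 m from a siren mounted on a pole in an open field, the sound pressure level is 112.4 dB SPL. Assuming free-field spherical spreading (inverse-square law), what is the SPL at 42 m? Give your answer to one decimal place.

89.2 dB SPL

Free-field point source: level drops by 20·log₁₀ of the distance ratio.
ΔL = −20·log₁₀(42/2.9) = -23.22 dB, so L₂ = 112.4 + (-23.22) = 89.2 dB SPL.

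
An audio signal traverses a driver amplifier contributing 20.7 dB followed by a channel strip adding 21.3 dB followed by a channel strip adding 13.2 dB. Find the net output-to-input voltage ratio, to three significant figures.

Net gain = 20.7 + 21.3 + 13.2 = 55.2 dB.
Voltage ratio = 10^(55.2/20) = 575.

575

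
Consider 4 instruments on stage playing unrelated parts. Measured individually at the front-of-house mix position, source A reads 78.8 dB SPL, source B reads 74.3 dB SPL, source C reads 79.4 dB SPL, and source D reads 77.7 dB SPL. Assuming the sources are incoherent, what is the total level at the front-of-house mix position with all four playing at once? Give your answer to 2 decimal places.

Incoherent sources sum as intensities:
L_total = 10·log₁₀(10^(78.8/10) + 10^(74.3/10) + 10^(79.4/10) + 10^(77.7/10)) = 10·log₁₀(248800000) = 83.96 dB SPL.

83.96 dB SPL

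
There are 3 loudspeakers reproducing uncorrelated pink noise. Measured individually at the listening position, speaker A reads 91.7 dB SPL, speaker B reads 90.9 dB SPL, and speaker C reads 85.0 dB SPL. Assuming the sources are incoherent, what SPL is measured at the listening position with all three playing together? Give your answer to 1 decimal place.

Incoherent sources sum as intensities:
L_total = 10·log₁₀(10^(91.7/10) + 10^(90.9/10) + 10^(85.0/10)) = 10·log₁₀(3026000000) = 94.8 dB SPL.

94.8 dB SPL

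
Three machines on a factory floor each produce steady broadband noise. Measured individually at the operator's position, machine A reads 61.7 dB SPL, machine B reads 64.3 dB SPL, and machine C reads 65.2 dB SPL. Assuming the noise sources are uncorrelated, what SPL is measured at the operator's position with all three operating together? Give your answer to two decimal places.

Incoherent sources sum as intensities:
L_total = 10·log₁₀(10^(61.7/10) + 10^(64.3/10) + 10^(65.2/10)) = 10·log₁₀(7482000) = 68.74 dB SPL.

68.74 dB SPL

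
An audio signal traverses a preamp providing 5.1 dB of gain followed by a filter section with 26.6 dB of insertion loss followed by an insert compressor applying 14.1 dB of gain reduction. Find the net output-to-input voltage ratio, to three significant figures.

0.0166

Net gain = 5.1 + (−26.6) + (−14.1) = -35.6 dB.
Voltage ratio = 10^(-35.6/20) = 0.0166.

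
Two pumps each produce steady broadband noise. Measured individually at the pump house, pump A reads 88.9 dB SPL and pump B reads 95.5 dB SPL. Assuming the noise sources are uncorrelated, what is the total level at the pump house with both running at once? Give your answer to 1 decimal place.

Add the sources as powers (linear), then convert back to dB:
L_total = 10·log₁₀(10^(88.9/10) + 10^(95.5/10)) = 10·log₁₀(4324000000) = 96.4 dB SPL.

96.4 dB SPL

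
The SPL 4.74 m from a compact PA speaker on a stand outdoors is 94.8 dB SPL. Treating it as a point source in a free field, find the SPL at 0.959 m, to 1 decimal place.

Inverse-square spreading gives ΔL = −20·log₁₀(d₂/d₁).
ΔL = −20·log₁₀(0.959/4.74) = 13.88 dB, so L₂ = 94.8 + (13.88) = 108.7 dB SPL.

108.7 dB SPL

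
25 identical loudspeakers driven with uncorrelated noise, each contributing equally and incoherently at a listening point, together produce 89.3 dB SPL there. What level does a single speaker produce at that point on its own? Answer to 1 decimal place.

25 equal incoherent sources add 10·log₁₀(25) = 13.98 dB over one source.
L_one = 89.3 − 13.98 = 75.3 dB SPL.

75.3 dB SPL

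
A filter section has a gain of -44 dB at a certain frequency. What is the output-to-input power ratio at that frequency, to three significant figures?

Power ratio = 10^(dB/10).
10^(-44/10) = 10^(-4.400) = 0.0000398.

0.0000398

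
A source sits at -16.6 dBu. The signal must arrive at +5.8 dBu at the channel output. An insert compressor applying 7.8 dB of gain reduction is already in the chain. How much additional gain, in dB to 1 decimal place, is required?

The required make-up gain is the shortfall in the dB sum.
G = +5.8 − (-16.6) + 7.8 = 30.2 dB.

30.2 dB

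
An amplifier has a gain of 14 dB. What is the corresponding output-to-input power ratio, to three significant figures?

25.1

Power ratio = 10^(dB/10).
10^(14/10) = 10^(1.400) = 25.1.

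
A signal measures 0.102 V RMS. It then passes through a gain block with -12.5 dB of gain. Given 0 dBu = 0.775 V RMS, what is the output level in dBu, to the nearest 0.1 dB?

-30.1 dBu

Input level: 20·log₁₀(0.102/0.775) = -17.61 dBu.
Output: -17.61 − 12.5 = -30.1 dBu.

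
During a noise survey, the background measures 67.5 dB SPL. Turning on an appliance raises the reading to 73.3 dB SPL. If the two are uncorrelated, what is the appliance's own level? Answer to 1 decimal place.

72.0 dB SPL

Background correction is a power subtraction:
L_src = 10·log₁₀(10^(73.3/10) − 10^(67.5/10)) = 10·log₁₀(15760000) = 72.0 dB SPL.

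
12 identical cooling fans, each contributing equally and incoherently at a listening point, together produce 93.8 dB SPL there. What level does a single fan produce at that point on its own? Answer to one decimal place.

83.0 dB SPL

12 equal incoherent sources add 10·log₁₀(12) = 10.79 dB over one source.
L_one = 93.8 − 10.79 = 83.0 dB SPL.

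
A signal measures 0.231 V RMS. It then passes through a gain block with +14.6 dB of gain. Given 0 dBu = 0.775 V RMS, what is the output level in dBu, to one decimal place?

Input level: 20·log₁₀(0.231/0.775) = -10.51 dBu.
Output: -10.51 + 14.6 = +4.1 dBu.

+4.1 dBu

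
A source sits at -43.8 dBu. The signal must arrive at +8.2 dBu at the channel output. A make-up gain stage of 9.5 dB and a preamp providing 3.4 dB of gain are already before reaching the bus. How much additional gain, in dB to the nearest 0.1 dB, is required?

The required make-up gain is the shortfall in the dB sum.
G = +8.2 − (-43.8) − 9.5 − 3.4 = 39.1 dB.

39.1 dB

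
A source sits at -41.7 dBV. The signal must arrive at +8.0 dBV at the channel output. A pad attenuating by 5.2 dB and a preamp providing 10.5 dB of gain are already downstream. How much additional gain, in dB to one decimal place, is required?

44.4 dB

The required make-up gain is the shortfall in the dB sum.
G = +8.0 − (-41.7) + 5.2 − 10.5 = 44.4 dB.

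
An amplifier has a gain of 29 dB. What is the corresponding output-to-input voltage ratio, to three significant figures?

28.2

Voltage ratio = 10^(dB/20).
10^(29/20) = 10^(1.450) = 28.2.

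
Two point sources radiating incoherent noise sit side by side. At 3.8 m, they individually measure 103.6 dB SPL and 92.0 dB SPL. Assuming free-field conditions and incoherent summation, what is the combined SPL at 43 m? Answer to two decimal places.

82.82 dB SPL

Combined at 3.8 m: 10·log₁₀(10^(103.6/10)+10^(92.0/10)) = 103.891 dB SPL.
Then apply −20·log₁₀(43/3.8) = -21.074 dB → 82.82 dB SPL.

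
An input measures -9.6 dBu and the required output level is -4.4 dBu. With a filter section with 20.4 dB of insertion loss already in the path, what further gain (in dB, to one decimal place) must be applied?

The required make-up gain is the shortfall in the dB sum.
G = -4.4 − (-9.6) + 20.4 = 25.6 dB.

25.6 dB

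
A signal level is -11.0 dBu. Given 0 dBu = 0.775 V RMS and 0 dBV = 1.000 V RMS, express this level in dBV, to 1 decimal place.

-13.2 dBV

The offset between the scales is 20·log₁₀(0.775/1.000) = −2.214 dB.
So dBV = -11.0 − 2.214 = -13.2 dBV.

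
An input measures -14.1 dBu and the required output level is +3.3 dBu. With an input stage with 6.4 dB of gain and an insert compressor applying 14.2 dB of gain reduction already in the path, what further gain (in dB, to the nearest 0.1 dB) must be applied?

The required make-up gain is the shortfall in the dB sum.
G = +3.3 − (-14.1) − 6.4 + 14.2 = 25.2 dB.

25.2 dB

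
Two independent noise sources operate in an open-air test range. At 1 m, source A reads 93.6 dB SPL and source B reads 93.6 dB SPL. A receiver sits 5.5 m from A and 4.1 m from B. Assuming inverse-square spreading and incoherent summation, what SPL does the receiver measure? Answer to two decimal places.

83.26 dB SPL

At the listener: L_A = 93.6 − 20·log₁₀(5.5) = 78.793 dB; L_B = 93.6 − 20·log₁₀(4.1) = 81.344 dB.
Combined: 10·log₁₀(10^(78.793/10)+10^(81.344/10)) = 83.26 dB SPL.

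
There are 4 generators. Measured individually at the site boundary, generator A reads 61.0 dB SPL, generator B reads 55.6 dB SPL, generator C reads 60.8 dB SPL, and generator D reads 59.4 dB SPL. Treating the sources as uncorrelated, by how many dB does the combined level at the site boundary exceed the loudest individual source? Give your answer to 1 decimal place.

4.7 dB

Add the sources as powers (linear), then convert back to dB:
L_total = 10·log₁₀(10^(61.0/10) + 10^(55.6/10) + 10^(60.8/10) + 10^(59.4/10)) = 65.68 dB SPL.
Excess over the loudest (61.0 dB): 65.68 − 61.0 = 4.7 dB.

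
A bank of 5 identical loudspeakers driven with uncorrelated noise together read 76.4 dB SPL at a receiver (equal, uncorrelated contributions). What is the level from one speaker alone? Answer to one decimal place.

5 equal incoherent sources add 10·log₁₀(5) = 6.99 dB over one source.
L_one = 76.4 − 6.99 = 69.4 dB SPL.

69.4 dB SPL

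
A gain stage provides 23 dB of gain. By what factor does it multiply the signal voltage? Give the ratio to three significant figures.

14.1

Voltage ratio = 10^(dB/20).
10^(23/20) = 10^(1.150) = 14.1.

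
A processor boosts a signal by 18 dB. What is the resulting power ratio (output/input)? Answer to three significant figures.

Power ratio = 10^(dB/10).
10^(18/10) = 10^(1.800) = 63.1.

63.1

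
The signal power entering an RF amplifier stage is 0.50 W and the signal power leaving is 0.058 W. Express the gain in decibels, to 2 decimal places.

-9.36 dB

For a power ratio, dB = 10·log₁₀(P₂/P₁).
10·log₁₀(0.058/0.50) = 10·log₁₀(0.1160) = -9.36 dB.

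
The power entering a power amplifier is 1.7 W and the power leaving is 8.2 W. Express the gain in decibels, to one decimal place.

For a power ratio, dB = 10·log₁₀(P₂/P₁).
10·log₁₀(8.2/1.7) = 10·log₁₀(4.824) = 6.8 dB.

6.8 dB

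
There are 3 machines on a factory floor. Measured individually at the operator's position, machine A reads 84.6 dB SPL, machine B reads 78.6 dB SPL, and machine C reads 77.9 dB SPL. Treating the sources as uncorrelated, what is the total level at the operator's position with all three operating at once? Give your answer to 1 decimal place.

Incoherent sources sum as intensities:
L_total = 10·log₁₀(10^(84.6/10) + 10^(78.6/10) + 10^(77.9/10)) = 10·log₁₀(422500000) = 86.3 dB SPL.

86.3 dB SPL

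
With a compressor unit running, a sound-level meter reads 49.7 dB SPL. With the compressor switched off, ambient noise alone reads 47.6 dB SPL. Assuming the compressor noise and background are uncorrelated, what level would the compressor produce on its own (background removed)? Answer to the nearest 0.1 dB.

Background correction is a power subtraction:
L_src = 10·log₁₀(10^(49.7/10) − 10^(47.6/10)) = 10·log₁₀(35780) = 45.5 dB SPL.

45.5 dB SPL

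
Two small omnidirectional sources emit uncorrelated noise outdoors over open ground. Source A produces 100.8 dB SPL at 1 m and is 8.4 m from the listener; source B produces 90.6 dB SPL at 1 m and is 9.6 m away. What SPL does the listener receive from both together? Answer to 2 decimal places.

82.62 dB SPL

At the listener: L_A = 100.8 − 20·log₁₀(8.4) = 82.314 dB; L_B = 90.6 − 20·log₁₀(9.6) = 70.955 dB.
Combined: 10·log₁₀(10^(82.314/10)+10^(70.955/10)) = 82.62 dB SPL.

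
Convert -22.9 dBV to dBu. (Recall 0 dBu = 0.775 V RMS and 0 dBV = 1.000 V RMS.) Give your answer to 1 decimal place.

The offset between the scales is 20·log₁₀(0.775/1.000) = −2.214 dB.
So dBu = -22.9 + 2.214 = -20.7 dBu.

-20.7 dBu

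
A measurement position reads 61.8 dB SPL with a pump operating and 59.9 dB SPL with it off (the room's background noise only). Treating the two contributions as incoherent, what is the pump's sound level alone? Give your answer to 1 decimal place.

57.3 dB SPL

Background correction is a power subtraction:
L_src = 10·log₁₀(10^(61.8/10) − 10^(59.9/10)) = 10·log₁₀(536300) = 57.3 dB SPL.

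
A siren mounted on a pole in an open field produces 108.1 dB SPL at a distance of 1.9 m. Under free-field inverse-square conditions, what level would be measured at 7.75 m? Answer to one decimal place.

95.9 dB SPL

Free-field point source: level drops by 20·log₁₀ of the distance ratio.
ΔL = −20·log₁₀(7.75/1.9) = -12.21 dB, so L₂ = 108.1 + (-12.21) = 95.9 dB SPL.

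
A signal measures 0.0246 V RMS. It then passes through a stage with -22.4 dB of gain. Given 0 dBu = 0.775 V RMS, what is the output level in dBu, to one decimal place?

Input level: 20·log₁₀(0.0246/0.775) = -29.97 dBu.
Output: -29.97 − 22.4 = -52.4 dBu.

-52.4 dBu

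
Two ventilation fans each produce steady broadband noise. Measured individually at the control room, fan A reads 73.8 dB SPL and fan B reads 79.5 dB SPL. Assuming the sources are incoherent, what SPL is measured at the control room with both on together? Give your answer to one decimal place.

80.5 dB SPL

Add the sources as powers (linear), then convert back to dB:
L_total = 10·log₁₀(10^(73.8/10) + 10^(79.5/10)) = 10·log₁₀(113100000) = 80.5 dB SPL.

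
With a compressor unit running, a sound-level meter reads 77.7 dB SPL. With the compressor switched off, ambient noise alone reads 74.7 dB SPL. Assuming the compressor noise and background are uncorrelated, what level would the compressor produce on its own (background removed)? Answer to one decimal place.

74.7 dB SPL

Background correction is a power subtraction:
L_src = 10·log₁₀(10^(77.7/10) − 10^(74.7/10)) = 10·log₁₀(29370000) = 74.7 dB SPL.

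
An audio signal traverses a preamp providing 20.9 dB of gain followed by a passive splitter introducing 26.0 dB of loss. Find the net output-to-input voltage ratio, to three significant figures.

0.556

Net gain = 20.9 + (−26.0) = -5.1 dB.
Voltage ratio = 10^(-5.1/20) = 0.556.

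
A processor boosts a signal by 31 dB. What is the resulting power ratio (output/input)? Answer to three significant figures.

1260

Power ratio = 10^(dB/10).
10^(31/10) = 10^(3.100) = 1260.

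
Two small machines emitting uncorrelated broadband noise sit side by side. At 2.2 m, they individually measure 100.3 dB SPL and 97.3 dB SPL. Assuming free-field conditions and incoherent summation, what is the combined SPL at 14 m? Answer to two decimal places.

Combined at 2.2 m: 10·log₁₀(10^(100.3/10)+10^(97.3/10)) = 102.064 dB SPL.
Then apply −20·log₁₀(14/2.2) = -16.074 dB → 85.99 dB SPL.

85.99 dB SPL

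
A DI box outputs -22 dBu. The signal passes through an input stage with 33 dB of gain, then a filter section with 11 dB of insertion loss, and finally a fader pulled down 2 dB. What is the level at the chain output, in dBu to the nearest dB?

Gain stages sum in dB:
-22 + 33 − 11 − 2 = -2 dBu.

-2 dBu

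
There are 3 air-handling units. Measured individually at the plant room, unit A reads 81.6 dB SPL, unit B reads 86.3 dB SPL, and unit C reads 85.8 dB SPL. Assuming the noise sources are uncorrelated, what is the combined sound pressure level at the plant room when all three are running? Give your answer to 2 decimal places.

Incoherent sources sum as intensities:
L_total = 10·log₁₀(10^(81.6/10) + 10^(86.3/10) + 10^(85.8/10)) = 10·log₁₀(951300000) = 89.78 dB SPL.

89.78 dB SPL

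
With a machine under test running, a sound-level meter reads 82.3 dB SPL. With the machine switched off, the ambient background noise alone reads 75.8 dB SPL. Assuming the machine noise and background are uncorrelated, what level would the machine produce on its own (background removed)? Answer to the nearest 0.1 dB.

Background correction is a power subtraction:
L_src = 10·log₁₀(10^(82.3/10) − 10^(75.8/10)) = 10·log₁₀(131800000) = 81.2 dB SPL.

81.2 dB SPL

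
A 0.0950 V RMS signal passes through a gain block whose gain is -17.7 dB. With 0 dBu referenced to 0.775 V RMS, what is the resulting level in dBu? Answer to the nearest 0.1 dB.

Input level: 20·log₁₀(0.0950/0.775) = -18.23 dBu.
Output: -18.23 − 17.7 = -35.9 dBu.

-35.9 dBu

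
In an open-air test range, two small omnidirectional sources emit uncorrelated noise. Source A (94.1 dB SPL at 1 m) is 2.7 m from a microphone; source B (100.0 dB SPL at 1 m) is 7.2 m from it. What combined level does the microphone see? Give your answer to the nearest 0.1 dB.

87.4 dB SPL

At the listener: L_A = 94.1 − 20·log₁₀(2.7) = 85.47 dB; L_B = 100.0 − 20·log₁₀(7.2) = 82.85 dB.
Combined: 10·log₁₀(10^(85.47/10)+10^(82.85/10)) = 87.4 dB SPL.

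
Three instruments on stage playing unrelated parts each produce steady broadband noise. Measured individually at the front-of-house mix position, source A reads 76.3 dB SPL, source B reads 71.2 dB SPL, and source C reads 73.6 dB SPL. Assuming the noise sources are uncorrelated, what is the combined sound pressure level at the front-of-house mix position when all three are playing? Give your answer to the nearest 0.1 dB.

Uncorrelated sources add in intensity (power), not in dB.
L_total = 10·log₁₀(10^(76.3/10) + 10^(71.2/10) + 10^(73.6/10)) = 10·log₁₀(78750000) = 79.0 dB SPL.

79.0 dB SPL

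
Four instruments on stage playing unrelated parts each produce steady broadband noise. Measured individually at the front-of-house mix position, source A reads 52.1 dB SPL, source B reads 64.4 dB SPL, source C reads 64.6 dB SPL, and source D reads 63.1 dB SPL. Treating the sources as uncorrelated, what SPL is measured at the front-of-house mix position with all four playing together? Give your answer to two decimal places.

Incoherent sources sum as intensities:
L_total = 10·log₁₀(10^(52.1/10) + 10^(64.4/10) + 10^(64.6/10) + 10^(63.1/10)) = 10·log₁₀(7842000) = 68.94 dB SPL.

68.94 dB SPL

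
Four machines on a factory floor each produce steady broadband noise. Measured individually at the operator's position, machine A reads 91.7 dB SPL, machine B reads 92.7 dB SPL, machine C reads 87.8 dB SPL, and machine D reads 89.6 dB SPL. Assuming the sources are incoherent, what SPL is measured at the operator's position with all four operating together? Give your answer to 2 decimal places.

Uncorrelated sources add in intensity (power), not in dB.
L_total = 10·log₁₀(10^(91.7/10) + 10^(92.7/10) + 10^(87.8/10) + 10^(89.6/10)) = 10·log₁₀(4856000000) = 96.86 dB SPL.

96.86 dB SPL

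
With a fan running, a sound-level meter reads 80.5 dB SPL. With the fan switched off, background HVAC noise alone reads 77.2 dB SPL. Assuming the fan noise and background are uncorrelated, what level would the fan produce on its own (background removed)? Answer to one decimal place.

77.8 dB SPL

Background correction is a power subtraction:
L_src = 10·log₁₀(10^(80.5/10) − 10^(77.2/10)) = 10·log₁₀(59720000) = 77.8 dB SPL.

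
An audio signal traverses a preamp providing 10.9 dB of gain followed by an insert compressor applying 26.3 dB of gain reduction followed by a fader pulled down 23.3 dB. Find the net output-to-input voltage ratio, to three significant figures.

Net gain = 10.9 + (−26.3) + (−23.3) = -38.7 dB.
Voltage ratio = 10^(-38.7/20) = 0.0116.

0.0116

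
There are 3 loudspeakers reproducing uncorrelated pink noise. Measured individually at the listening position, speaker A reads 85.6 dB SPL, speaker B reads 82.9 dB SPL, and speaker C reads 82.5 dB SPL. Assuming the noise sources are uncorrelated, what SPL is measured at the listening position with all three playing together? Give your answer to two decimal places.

88.67 dB SPL

Uncorrelated sources add in intensity (power), not in dB.
L_total = 10·log₁₀(10^(85.6/10) + 10^(82.9/10) + 10^(82.5/10)) = 10·log₁₀(735900000) = 88.67 dB SPL.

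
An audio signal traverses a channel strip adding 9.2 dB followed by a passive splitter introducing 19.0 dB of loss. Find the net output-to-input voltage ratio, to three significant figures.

0.324

Net gain = 9.2 + (−19.0) = -9.8 dB.
Voltage ratio = 10^(-9.8/20) = 0.324.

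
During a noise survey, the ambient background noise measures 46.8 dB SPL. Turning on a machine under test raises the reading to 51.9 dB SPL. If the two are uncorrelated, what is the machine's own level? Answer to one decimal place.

Remove the background by subtracting linear intensities:
L_src = 10·log₁₀(10^(51.9/10) − 10^(46.8/10)) = 10·log₁₀(107000) = 50.3 dB SPL.

50.3 dB SPL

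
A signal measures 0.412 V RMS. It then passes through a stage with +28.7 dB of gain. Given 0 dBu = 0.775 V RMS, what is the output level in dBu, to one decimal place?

Input level: 20·log₁₀(0.412/0.775) = -5.49 dBu.
Output: -5.49 + 28.7 = +23.2 dBu.

+23.2 dBu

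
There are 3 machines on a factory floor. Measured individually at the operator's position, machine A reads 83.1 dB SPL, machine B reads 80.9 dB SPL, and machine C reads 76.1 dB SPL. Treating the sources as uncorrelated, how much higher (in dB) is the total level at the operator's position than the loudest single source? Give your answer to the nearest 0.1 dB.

Uncorrelated sources add in intensity (power), not in dB.
L_total = 10·log₁₀(10^(83.1/10) + 10^(80.9/10) + 10^(76.1/10)) = 85.66 dB SPL.
Excess over the loudest (83.1 dB): 85.66 − 83.1 = 2.6 dB.

2.6 dB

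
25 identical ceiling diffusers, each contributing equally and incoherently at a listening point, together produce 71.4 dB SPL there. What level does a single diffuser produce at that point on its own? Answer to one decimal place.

57.4 dB SPL

25 equal incoherent sources add 10·log₁₀(25) = 13.98 dB over one source.
L_one = 71.4 − 13.98 = 57.4 dB SPL.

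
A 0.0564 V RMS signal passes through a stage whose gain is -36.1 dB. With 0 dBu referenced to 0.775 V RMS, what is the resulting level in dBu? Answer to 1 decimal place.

Input level: 20·log₁₀(0.0564/0.775) = -22.76 dBu.
Output: -22.76 − 36.1 = -58.9 dBu.

-58.9 dBu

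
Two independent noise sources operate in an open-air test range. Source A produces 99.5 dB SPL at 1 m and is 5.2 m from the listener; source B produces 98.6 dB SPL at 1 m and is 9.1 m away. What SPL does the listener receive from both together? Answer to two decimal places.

86.20 dB SPL

At the listener: L_A = 99.5 − 20·log₁₀(5.2) = 85.180 dB; L_B = 98.6 − 20·log₁₀(9.1) = 79.419 dB.
Combined: 10·log₁₀(10^(85.180/10)+10^(79.419/10)) = 86.20 dB SPL.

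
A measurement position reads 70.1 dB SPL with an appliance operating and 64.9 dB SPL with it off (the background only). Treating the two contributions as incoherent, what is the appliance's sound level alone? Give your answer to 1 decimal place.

Remove the background by subtracting linear intensities:
L_src = 10·log₁₀(10^(70.1/10) − 10^(64.9/10)) = 10·log₁₀(7143000) = 68.5 dB SPL.

68.5 dB SPL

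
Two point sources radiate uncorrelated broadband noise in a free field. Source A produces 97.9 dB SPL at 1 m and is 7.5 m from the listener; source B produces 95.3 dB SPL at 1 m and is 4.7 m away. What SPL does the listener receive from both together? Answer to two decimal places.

84.20 dB SPL

At the listener: L_A = 97.9 − 20·log₁₀(7.5) = 80.399 dB; L_B = 95.3 − 20·log₁₀(4.7) = 81.858 dB.
Combined: 10·log₁₀(10^(80.399/10)+10^(81.858/10)) = 84.20 dB SPL.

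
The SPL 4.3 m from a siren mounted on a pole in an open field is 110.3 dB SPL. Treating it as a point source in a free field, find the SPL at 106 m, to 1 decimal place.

82.5 dB SPL

Inverse-square spreading gives ΔL = −20·log₁₀(d₂/d₁).
ΔL = −20·log₁₀(106/4.3) = -27.84 dB, so L₂ = 110.3 + (-27.84) = 82.5 dB SPL.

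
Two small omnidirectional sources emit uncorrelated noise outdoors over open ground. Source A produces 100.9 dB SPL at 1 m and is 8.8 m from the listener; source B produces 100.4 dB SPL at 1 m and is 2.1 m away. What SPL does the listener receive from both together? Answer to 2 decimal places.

At the listener: L_A = 100.9 − 20·log₁₀(8.8) = 82.010 dB; L_B = 100.4 − 20·log₁₀(2.1) = 93.956 dB.
Combined: 10·log₁₀(10^(82.010/10)+10^(93.956/10)) = 94.22 dB SPL.

94.22 dB SPL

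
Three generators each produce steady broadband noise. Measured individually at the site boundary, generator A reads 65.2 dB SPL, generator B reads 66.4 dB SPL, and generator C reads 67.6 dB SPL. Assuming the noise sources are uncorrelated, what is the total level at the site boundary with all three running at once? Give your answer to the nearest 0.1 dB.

Incoherent sources sum as intensities:
L_total = 10·log₁₀(10^(65.2/10) + 10^(66.4/10) + 10^(67.6/10)) = 10·log₁₀(13430000) = 71.3 dB SPL.

71.3 dB SPL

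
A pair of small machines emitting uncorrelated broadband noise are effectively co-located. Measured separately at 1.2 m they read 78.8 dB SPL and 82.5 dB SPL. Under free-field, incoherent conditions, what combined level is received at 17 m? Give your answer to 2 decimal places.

Combined at 1.2 m: 10·log₁₀(10^(78.8/10)+10^(82.5/10)) = 84.043 dB SPL.
Then apply −20·log₁₀(17/1.2) = -23.025 dB → 61.02 dB SPL.

61.02 dB SPL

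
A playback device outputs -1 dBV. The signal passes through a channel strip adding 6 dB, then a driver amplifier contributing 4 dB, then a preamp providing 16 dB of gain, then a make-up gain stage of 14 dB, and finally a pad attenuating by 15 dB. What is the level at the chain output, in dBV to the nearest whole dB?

In dB, series stages simply add:
-1 + 6 + 4 + 16 + 14 − 15 = +24 dBV.

+24 dBV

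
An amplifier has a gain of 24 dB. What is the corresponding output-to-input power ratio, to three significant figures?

Power ratio = 10^(dB/10).
10^(24/10) = 10^(2.400) = 251.

251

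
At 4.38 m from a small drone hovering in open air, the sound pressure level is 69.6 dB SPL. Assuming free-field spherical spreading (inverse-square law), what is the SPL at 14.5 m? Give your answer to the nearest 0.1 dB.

59.2 dB SPL

Free-field point source: level drops by 20·log₁₀ of the distance ratio.
ΔL = −20·log₁₀(14.5/4.38) = -10.40 dB, so L₂ = 69.6 + (-10.40) = 59.2 dB SPL.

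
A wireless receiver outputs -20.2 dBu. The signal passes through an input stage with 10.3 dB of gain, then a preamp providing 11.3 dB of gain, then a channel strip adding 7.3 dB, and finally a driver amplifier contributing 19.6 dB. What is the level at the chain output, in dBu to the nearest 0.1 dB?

+28.3 dBu

Gain stages sum in dB:
-20.2 + 10.3 + 11.3 + 7.3 + 19.6 = +28.3 dBu.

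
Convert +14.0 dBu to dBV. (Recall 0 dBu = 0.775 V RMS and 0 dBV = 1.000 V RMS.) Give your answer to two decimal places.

+11.79 dBV

The offset between the scales is 20·log₁₀(0.775/1.000) = −2.214 dB.
So dBV = +14.0 − 2.214 = +11.79 dBV.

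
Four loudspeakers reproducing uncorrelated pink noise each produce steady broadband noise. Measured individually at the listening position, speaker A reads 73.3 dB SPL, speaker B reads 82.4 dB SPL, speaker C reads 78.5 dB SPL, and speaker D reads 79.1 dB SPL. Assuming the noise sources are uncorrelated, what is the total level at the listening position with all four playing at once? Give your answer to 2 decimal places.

85.41 dB SPL

Add the sources as powers (linear), then convert back to dB:
L_total = 10·log₁₀(10^(73.3/10) + 10^(82.4/10) + 10^(78.5/10) + 10^(79.1/10)) = 10·log₁₀(347200000) = 85.41 dB SPL.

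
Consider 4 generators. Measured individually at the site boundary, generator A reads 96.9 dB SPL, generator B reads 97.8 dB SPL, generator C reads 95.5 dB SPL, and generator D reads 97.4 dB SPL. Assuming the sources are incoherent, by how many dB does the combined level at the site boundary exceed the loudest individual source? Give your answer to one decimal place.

5.2 dB

Add the sources as powers (linear), then convert back to dB:
L_total = 10·log₁₀(10^(96.9/10) + 10^(97.8/10) + 10^(95.5/10) + 10^(97.4/10)) = 103.00 dB SPL.
Excess over the loudest (97.8 dB): 103.00 − 97.8 = 5.2 dB.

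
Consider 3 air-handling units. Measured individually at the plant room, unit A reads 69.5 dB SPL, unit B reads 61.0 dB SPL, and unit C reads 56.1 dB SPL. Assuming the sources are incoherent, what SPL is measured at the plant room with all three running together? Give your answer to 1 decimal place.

70.2 dB SPL

Add the sources as powers (linear), then convert back to dB:
L_total = 10·log₁₀(10^(69.5/10) + 10^(61.0/10) + 10^(56.1/10)) = 10·log₁₀(10580000) = 70.2 dB SPL.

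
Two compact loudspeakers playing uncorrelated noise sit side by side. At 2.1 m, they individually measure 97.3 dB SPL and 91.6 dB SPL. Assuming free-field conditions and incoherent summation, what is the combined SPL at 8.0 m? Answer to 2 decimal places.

86.72 dB SPL

Combined at 2.1 m: 10·log₁₀(10^(97.3/10)+10^(91.6/10)) = 98.335 dB SPL.
Then apply −20·log₁₀(8.0/2.1) = -11.617 dB → 86.72 dB SPL.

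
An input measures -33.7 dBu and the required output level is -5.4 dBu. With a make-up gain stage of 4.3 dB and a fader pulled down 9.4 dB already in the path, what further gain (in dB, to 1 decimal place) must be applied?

The required make-up gain is the shortfall in the dB sum.
G = -5.4 − (-33.7) − 4.3 + 9.4 = 33.4 dB.

33.4 dB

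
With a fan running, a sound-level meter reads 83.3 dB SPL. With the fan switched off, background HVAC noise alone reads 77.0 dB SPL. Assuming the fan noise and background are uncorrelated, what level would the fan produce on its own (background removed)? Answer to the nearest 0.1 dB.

82.1 dB SPL

Background correction is a power subtraction:
L_src = 10·log₁₀(10^(83.3/10) − 10^(77.0/10)) = 10·log₁₀(163700000) = 82.1 dB SPL.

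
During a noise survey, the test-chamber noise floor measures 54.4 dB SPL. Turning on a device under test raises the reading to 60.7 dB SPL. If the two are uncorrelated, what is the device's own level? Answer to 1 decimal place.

59.5 dB SPL

Background correction is a power subtraction:
L_src = 10·log₁₀(10^(60.7/10) − 10^(54.4/10)) = 10·log₁₀(899500) = 59.5 dB SPL.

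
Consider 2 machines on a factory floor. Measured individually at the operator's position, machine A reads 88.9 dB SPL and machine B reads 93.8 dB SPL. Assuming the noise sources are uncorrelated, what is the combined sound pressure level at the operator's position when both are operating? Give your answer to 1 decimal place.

95.0 dB SPL

Incoherent sources sum as intensities:
L_total = 10·log₁₀(10^(88.9/10) + 10^(93.8/10)) = 10·log₁₀(3175000000) = 95.0 dB SPL.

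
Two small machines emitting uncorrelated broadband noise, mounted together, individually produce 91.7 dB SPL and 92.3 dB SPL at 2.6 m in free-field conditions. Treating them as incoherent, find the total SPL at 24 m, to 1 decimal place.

Combined at 2.6 m: 10·log₁₀(10^(91.7/10)+10^(92.3/10)) = 95.02 dB SPL.
Then apply −20·log₁₀(24/2.6) = -19.30 dB → 75.7 dB SPL.

75.7 dB SPL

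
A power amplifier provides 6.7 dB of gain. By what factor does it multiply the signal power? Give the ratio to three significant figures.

Power ratio = 10^(dB/10).
10^(6.7/10) = 10^(0.6700) = 4.68.

4.68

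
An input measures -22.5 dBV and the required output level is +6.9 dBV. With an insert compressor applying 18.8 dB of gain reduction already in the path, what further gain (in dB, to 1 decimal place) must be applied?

48.2 dB

The required make-up gain is the shortfall in the dB sum.
G = +6.9 − (-22.5) + 18.8 = 48.2 dB.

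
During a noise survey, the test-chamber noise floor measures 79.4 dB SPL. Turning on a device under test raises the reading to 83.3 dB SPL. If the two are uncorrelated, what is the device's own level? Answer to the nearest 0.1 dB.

Subtract intensities: L_src = 10·log₁₀(10^(L_total/10) − 10^(L_bg/10)).
L_src = 10·log₁₀(10^(83.3/10) − 10^(79.4/10)) = 10·log₁₀(126700000) = 81.0 dB SPL.

81.0 dB SPL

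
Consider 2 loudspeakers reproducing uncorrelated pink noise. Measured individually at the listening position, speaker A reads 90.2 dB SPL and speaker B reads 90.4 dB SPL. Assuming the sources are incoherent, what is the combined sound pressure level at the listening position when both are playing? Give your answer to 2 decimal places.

Uncorrelated sources add in intensity (power), not in dB.
L_total = 10·log₁₀(10^(90.2/10) + 10^(90.4/10)) = 10·log₁₀(2144000000) = 93.31 dB SPL.

93.31 dB SPL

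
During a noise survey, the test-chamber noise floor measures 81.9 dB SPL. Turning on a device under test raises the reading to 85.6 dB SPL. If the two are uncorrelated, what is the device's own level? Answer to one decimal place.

83.2 dB SPL

Subtract intensities: L_src = 10·log₁₀(10^(L_total/10) − 10^(L_bg/10)).
L_src = 10·log₁₀(10^(85.6/10) − 10^(81.9/10)) = 10·log₁₀(208200000) = 83.2 dB SPL.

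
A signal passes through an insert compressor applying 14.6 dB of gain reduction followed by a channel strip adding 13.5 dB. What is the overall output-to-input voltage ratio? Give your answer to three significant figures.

Net gain = (−14.6) + 13.5 = -1.1 dB.
Voltage ratio = 10^(-1.1/20) = 0.881.

0.881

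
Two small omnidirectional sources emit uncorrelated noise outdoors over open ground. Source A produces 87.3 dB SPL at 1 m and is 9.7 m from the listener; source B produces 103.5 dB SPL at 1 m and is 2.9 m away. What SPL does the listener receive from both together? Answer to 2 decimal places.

At the listener: L_A = 87.3 − 20·log₁₀(9.7) = 67.565 dB; L_B = 103.5 − 20·log₁₀(2.9) = 94.252 dB.
Combined: 10·log₁₀(10^(67.565/10)+10^(94.252/10)) = 94.26 dB SPL.

94.26 dB SPL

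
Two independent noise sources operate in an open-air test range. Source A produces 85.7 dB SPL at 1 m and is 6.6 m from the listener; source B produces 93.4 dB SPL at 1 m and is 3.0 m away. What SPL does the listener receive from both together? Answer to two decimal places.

84.01 dB SPL

At the listener: L_A = 85.7 − 20·log₁₀(6.6) = 69.309 dB; L_B = 93.4 − 20·log₁₀(3.0) = 83.858 dB.
Combined: 10·log₁₀(10^(69.309/10)+10^(83.858/10)) = 84.01 dB SPL.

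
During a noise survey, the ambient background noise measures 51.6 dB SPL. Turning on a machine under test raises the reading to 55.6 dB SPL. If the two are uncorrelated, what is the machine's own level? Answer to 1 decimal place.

Subtract intensities: L_src = 10·log₁₀(10^(L_total/10) − 10^(L_bg/10)).
L_src = 10·log₁₀(10^(55.6/10) − 10^(51.6/10)) = 10·log₁₀(218500) = 53.4 dB SPL.

53.4 dB SPL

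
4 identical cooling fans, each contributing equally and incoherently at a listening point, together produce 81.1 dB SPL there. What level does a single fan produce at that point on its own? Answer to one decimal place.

4 equal incoherent sources add 10·log₁₀(4) = 6.02 dB over one source.
L_one = 81.1 − 6.02 = 75.1 dB SPL.

75.1 dB SPL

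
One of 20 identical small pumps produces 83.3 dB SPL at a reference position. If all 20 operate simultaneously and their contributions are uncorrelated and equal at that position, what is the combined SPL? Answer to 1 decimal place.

96.3 dB SPL

20 equal incoherent sources raise the level by 10·log₁₀(20) = 13.01 dB.
L_total = 83.3 + 13.01 = 96.3 dB SPL.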